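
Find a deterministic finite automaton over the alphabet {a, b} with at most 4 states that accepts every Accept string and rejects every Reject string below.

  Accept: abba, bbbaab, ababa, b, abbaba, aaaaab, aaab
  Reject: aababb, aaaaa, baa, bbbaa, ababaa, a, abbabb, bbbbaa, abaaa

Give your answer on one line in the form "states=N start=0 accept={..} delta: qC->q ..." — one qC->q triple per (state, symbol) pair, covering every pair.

Fold the examples into a partial DFA from state 0: repeatedly fix the first undefined (state, symbol) met by the shortest-then-alphabetical prefix, trying targets in increasing order and rejecting any under which an Accept and a Reject string meet in one state with the same remainder; add a state when all current targets are rejected. Accepting states are where Accept strings end.
a: 0a undefined. 0a->0: ok.
b: 0b undefined. 0b->0: no, abba/aababb meet in 0. Open state 1: 0b->1.
ba: 1a undefined. 1a->0: no, ababa/aaaaa meet in 0. 1a->1: no, b/baa meet in 1. Open state 2: 1a->2.
bb: 1b undefined. 1b->0: no, abba/aaaaa meet in 0. 1b->1: ok.
baa: 2a undefined. 2a->0: ok.
abab: 2b undefined. 2b->0: no, bbbaab/aababb meet in 1. 2b->1: no, bbbaab/aababb meet in 1. 2b->2: no, abba/aababb meet in 2. Open state 3: 2b->3.
ababa: 3a undefined. 3a->0: no, ababa/aaaaa meet in 0. 3a->1: no, abba/ababaa meet in 2. 3a->2: ok.
aababb: 3b undefined. 3b->0: ok.
All examples now run through 4 states with every (state, symbol) defined. Accept strings end in {1,2}, Reject strings end in {0}; accept={1,2}.

states=4 start=0 accept={1,2} delta: 0a->0 0b->1 1a->2 1b->1 2a->0 2b->3 3a->2 3b->0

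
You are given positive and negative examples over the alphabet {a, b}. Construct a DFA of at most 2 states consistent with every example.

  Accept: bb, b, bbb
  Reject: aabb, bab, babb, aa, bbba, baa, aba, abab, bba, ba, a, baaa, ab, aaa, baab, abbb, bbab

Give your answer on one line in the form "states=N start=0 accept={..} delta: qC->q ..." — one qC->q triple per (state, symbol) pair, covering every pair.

states=2 start=0 accept={0} delta: 0a->1 0b->0 1a->1 1b->1

Fold the examples into a partial DFA from state 0: repeatedly fix the first undefined (state, symbol) met by the shortest-then-alphabetical prefix, trying targets in increasing order and rejecting any under which an Accept and a Reject string meet in one state with the same remainder; add a state when all current targets are rejected. Accepting states are where Accept strings end.
a: 0a undefined. 0a->0: no, bb/aabb meet in 0 with "bb" left. Open state 1: 0a->1.
b: 0b undefined. 0b->0: ok.
aa: 1a undefined. 1a->0: no, bb/aabb meet in 0. 1a->1: ok.
ab: 1b undefined. 1b->0: no, bb/aabb meet in 0. 1b->1: ok.
All examples now run through 2 states with every (state, symbol) defined. Accept strings end in {0}, Reject strings end in {1}; accept={0}.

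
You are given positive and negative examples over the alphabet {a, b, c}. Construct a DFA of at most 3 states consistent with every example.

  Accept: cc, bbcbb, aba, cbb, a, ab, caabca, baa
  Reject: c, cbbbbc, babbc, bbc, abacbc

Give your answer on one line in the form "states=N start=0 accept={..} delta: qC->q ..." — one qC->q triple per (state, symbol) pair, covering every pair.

Fold the examples into a partial DFA from state 0: repeatedly fix the first undefined (state, symbol) met by the shortest-then-alphabetical prefix, trying targets in increasing order and rejecting any under which an Accept and a Reject string meet in one state with the same remainder; add a state when all current targets are rejected. Accepting states are where Accept strings end.
a: 0a undefined. 0a->0: ok.
b: 0b undefined. 0b->0: ok.
c: 0c undefined. 0c->0: no, cc/c meet in 0. Open state 1: 0c->1.
ca: 1a undefined. 1a->0: ok.
cb: 1b undefined. 1b->0: ok.
cc: 1c undefined. 1c->0: ok.
All examples now run through 2 states with every (state, symbol) defined. Accept strings end in {0}, Reject strings end in {1}; accept={0}.

states=2 start=0 accept={0} delta: 0a->0 0b->0 0c->1 1a->0 1b->0 1c->0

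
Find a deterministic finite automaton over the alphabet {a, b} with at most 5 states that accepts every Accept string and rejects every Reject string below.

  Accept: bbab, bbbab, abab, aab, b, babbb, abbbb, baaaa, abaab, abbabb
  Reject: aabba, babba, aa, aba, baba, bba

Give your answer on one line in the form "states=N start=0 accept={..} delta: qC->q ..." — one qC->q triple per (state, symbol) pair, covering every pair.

states=3 start=0 accept={1} delta: 0a->0 0b->1 1a->2 1b->1 2a->1 2b->1

Fold the examples into a partial DFA from state 0: repeatedly fix the first undefined (state, symbol) met by the shortest-then-alphabetical prefix, trying targets in increasing order and rejecting any under which an Accept and a Reject string meet in one state with the same remainder; add a state when all current targets are rejected. Accepting states are where Accept strings end.
a: 0a undefined. 0a->0: ok.
b: 0b undefined. 0b->0: no, bbab/aabba meet in 0. Open state 1: 0b->1.
ba: 1a undefined. 1a->0: no, baaaa/aa meet in 0. 1a->1: no, aab/aba meet in 1. Open state 2: 1a->2.
bb: 1b undefined. 1b->0: no, abbbb/aabba meet in 0. 1b->1: ok.
baa: 2a undefined. 2a->0: no, baaaa/aa meet in 0. 2a->1: ok.
bab: 2b undefined. 2b->0: no, bbab/aa meet in 0. 2b->1: ok.
All examples now run through 3 states with every (state, symbol) defined. Accept strings end in {1}, Reject strings end in {0,2}; accept={1}.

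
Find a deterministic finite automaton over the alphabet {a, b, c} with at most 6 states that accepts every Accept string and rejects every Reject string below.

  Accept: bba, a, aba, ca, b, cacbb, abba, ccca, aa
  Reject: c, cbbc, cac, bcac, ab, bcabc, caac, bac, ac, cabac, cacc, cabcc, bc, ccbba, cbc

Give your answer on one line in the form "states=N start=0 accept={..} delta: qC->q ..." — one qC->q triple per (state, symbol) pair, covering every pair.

states=4 start=0 accept={0,1} delta: 0a->1 0b->0 0c->2 1a->0 1b->2 1c->2 2a->0 2b->0 2c->3 3a->2 3b->3 3c->0

Fold the examples into a partial DFA from state 0: repeatedly fix the first undefined (state, symbol) met by the shortest-then-alphabetical prefix, trying targets in increasing order and rejecting any under which an Accept and a Reject string meet in one state with the same remainder; add a state when all current targets are rejected. Accepting states are where Accept strings end.
a: 0a undefined. 0a->0: no, b/ab meet in 0 with "b" left. Open state 1: 0a->1.
b: 0b undefined. 0b->0: ok.
c: 0c undefined. 0c->0: no, bba/ccbba meet in 1. 0c->1: no, bba/c meet in 1. Open state 2: 0c->2.
aa: 1a undefined. 1a->0: ok.
ab: 1b undefined. 1b->0: no, b/ab meet in 0. 1b->1: no, bba/ab meet in 1. 1b->2: ok.
ac: 1c undefined. 1c->0: no, b/bac meet in 0. 1c->1: no, bba/bac meet in 1. 1c->2: ok.
ca: 2a undefined. 2a->0: ok.
cb: 2b undefined. 2b->0: ok.
cc: 2c undefined. 2c->0: no, bba/ccbba meet in 1. 2c->1: no, bba/cacc meet in 1. 2c->2: no, bba/ccbba meet in 1. Open state 3: 2c->3.
ccb: 3b undefined. 3b->0: no, bba/ccbba meet in 1. 3b->1: no, aba/ccbba meet in 0. 3b->2: no, bba/ccbba meet in 1. 3b->3: ok.
ccc: 3c undefined. 3c->0: ok.
ccbba: 3a undefined. 3a->0: no, aba/ccbba meet in 0. 3a->1: no, bba/ccbba meet in 1. 3a->2: ok.
All examples now run through 4 states with every (state, symbol) defined. Accept strings end in {0,1}, Reject strings end in {2,3}; accept={0,1}.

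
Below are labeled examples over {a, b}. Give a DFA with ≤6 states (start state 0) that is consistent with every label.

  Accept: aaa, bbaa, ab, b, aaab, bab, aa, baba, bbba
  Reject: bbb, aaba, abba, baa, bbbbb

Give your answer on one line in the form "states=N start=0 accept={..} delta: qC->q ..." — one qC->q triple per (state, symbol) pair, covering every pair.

states=5 start=0 accept={0,1} delta: 0a->0 0b->1 1a->2 1b->3 2a->2 2b->0 3a->4 3b->4 4a->0 4b->1

State merging on the prefix tree: take the shortest (then alphabetical) example prefix whose next move is undefined and point that move at state 0, else 1, else 2, ...; a target is out if some Accept/Reject pair would then sit in one state with the same input left (inseparable). If every existing state is out, open a new one.
a: 0a undefined. 0a->0: ok.
b: 0b undefined. 0b->0: no, aaa/bbb meet in 0. Open state 1: 0b->1.
ba: 1a undefined. 1a->0: no, aaa/aaba meet in 0. 1a->1: no, ab/aaba meet in 1. Open state 2: 1a->2.
bb: 1b undefined. 1b->0: no, aaa/abba meet in 0. 1b->1: no, bbaa/baa meet in 2 with "a" left. 1b->2: no, bab/bbb meet in 2 with "b" left. Open state 3: 1b->3.
baa: 2a undefined. 2a->0: no, aaa/baa meet in 0. 2a->1: no, ab/baa meet in 1. 2a->2: ok.
bab: 2b undefined. 2b->0: ok.
bba: 3a undefined. 3a->0: no, aaa/abba meet in 0. 3a->1: no, bbaa/aaba meet in 2. 3a->2: no, bbaa/aaba meet in 2. 3a->3: no, bbaa/abba meet in 3. Open state 4: 3a->4.
bbb: 3b undefined. 3b->0: no, aaa/bbb meet in 0. 3b->1: no, ab/bbb meet in 1. 3b->2: no, ab/bbbbb meet in 1. 3b->3: no, bbba/abba meet in 4. 3b->4: ok.
bbaa: 4a undefined. 4a->0: ok.
bbbb: 4b undefined. 4b->0: no, ab/bbbbb meet in 1. 4b->1: ok.
All examples now run through 5 states with every (state, symbol) defined. Accept strings end in {0,1}, Reject strings end in {2,3,4}; accept={0,1}.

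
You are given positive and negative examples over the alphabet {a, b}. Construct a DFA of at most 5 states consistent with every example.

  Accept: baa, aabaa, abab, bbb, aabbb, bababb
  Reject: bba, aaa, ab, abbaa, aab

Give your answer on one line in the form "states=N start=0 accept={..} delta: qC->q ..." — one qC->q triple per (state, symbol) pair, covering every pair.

states=4 start=0 accept={2} delta: 0a->0 0b->1 1a->2 1b->3 2a->2 2b->2 3a->0 3b->2

State merging on the prefix tree: take the shortest (then alphabetical) example prefix whose next move is undefined and point that move at state 0, else 1, else 2, ...; a target is out if some Accept/Reject pair would then sit in one state with the same input left (inseparable). If every existing state is out, open a new one.
a: 0a undefined. 0a->0: ok.
b: 0b undefined. 0b->0: no, baa/bba meet in 0. Open state 1: 0b->1.
ba: 1a undefined. 1a->0: no, baa/aaa meet in 0. 1a->1: no, baa/ab meet in 1. Open state 2: 1a->2.
bb: 1b undefined. 1b->0: no, bbb/ab meet in 1. 1b->1: no, baa/abbaa meet in 2 with "a" left. 1b->2: no, baa/bba meet in 2 with "a" left. Open state 3: 1b->3.
baa: 2a undefined. 2a->0: no, baa/aaa meet in 0. 2a->1: no, baa/ab meet in 1. 2a->2: ok.
bab: 2b undefined. 2b->0: no, abab/aaa meet in 0. 2b->1: no, abab/ab meet in 1. 2b->2: ok.
bba: 3a undefined. 3a->0: ok.
bbb: 3b undefined. 3b->0: no, bbb/bba meet in 0. 3b->1: no, bbb/ab meet in 1. 3b->2: ok.
All examples now run through 4 states with every (state, symbol) defined. Accept strings end in {2}, Reject strings end in {0,1}; accept={2}.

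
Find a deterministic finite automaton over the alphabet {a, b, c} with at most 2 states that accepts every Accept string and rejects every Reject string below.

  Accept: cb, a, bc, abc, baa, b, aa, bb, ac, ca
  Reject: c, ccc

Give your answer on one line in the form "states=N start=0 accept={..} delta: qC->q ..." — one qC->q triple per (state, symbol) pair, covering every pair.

State merging on the prefix tree: take the shortest (then alphabetical) example prefix whose next move is undefined and point that move at state 0, else 1, else 2, ...; a target is out if some Accept/Reject pair would then sit in one state with the same input left (inseparable). If every existing state is out, open a new one.
a: 0a undefined. 0a->0: no, ac/c meet in 0 with "c" left. Open state 1: 0a->1.
b: 0b undefined. 0b->0: no, bc/c meet in 0 with "c" left. 0b->1: ok.
c: 0c undefined. 0c->0: ok.
aa: 1a undefined. 1a->0: no, aa/c meet in 0. 1a->1: ok.
ab: 1b undefined. 1b->0: no, abc/c meet in 0. 1b->1: ok.
ac: 1c undefined. 1c->0: no, bc/c meet in 0. 1c->1: ok.
All examples now run through 2 states with every (state, symbol) defined. Accept strings end in {1}, Reject strings end in {0}; accept={1}.

states=2 start=0 accept={1} delta: 0a->1 0b->1 0c->0 1a->1 1b->1 1c->1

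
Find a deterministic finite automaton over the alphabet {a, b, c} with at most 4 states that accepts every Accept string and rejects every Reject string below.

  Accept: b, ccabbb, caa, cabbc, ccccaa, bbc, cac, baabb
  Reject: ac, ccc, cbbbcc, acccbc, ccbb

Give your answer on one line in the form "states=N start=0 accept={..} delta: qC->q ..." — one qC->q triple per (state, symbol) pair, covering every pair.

states=4 start=0 accept={0,1} delta: 0a->0 0b->1 0c->2 1a->0 1b->1 1c->0 2a->1 2b->0 2c->3 3a->0 3b->3 3c->2

Fold the examples into a partial DFA from state 0: repeatedly fix the first undefined (state, symbol) met by the shortest-then-alphabetical prefix, trying targets in increasing order and rejecting any under which an Accept and a Reject string meet in one state with the same remainder; add a state when all current targets are rejected. Accepting states are where Accept strings end.
a: 0a undefined. 0a->0: ok.
b: 0b undefined. 0b->0: no, bbc/ac meet in 0 with "c" left. Open state 1: 0b->1.
c: 0c undefined. 0c->0: no, caa/ac meet in 0. 0c->1: no, b/ac meet in 1. Open state 2: 0c->2.
ba: 1a undefined. 1a->0: ok.
bb: 1b undefined. 1b->0: no, bbc/ac meet in 2. 1b->1: ok.
ca: 2a undefined. 2a->0: no, cac/ac meet in 2. 2a->1: ok.
cb: 2b undefined. 2b->0: ok.
cc: 2c undefined. 2c->0: no, b/ccbb meet in 1. 2c->1: no, b/ccbb meet in 1. 2c->2: no, b/ccbb meet in 1. Open state 3: 2c->3.
bbc: 1c undefined. 1c->0: ok.
cca: 3a undefined. 3a->0: ok.
ccb: 3b undefined. 3b->0: no, b/ccbb meet in 1. 3b->1: no, b/ccbb meet in 1. 3b->2: no, caa/ccbb meet in 0. 3b->3: ok.
ccc: 3c undefined. 3c->0: no, caa/ccc meet in 0. 3c->1: no, b/ccc meet in 1. 3c->2: ok.
All examples now run through 4 states with every (state, symbol) defined. Accept strings end in {0,1}, Reject strings end in {2,3}; accept={0,1}.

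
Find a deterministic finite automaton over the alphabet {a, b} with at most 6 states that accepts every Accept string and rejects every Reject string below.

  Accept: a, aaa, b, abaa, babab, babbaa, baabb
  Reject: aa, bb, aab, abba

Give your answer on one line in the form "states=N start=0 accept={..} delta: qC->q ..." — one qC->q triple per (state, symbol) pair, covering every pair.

Fold the examples into a partial DFA from state 0: repeatedly fix the first undefined (state, symbol) met by the shortest-then-alphabetical prefix, trying targets in increasing order and rejecting any under which an Accept and a Reject string meet in one state with the same remainder; add a state when all current targets are rejected. Accepting states are where Accept strings end.
a: 0a undefined. 0a->0: no, a/aa meet in 0. Open state 1: 0a->1.
b: 0b undefined. 0b->0: no, b/bb meet in 0. 0b->1: ok.
aa: 1a undefined. 1a->0: no, a/aab meet in 1. 1a->1: no, a/aa meet in 1. Open state 2: 1a->2.
ab: 1b undefined. 1b->0: no, abaa/aa meet in 2. 1b->1: no, a/bb meet in 1. 1b->2: ok.
aaa: 2a undefined. 2a->0: no, baabb/aa meet in 2. 2a->1: no, abaa/aa meet in 2. 2a->2: no, aaa/aa meet in 2. Open state 3: 2a->3.
aab: 2b undefined. 2b->0: no, a/abba meet in 1. 2b->1: no, a/aab meet in 1. 2b->2: no, aaa/abba meet in 3. 2b->3: no, aaa/aab meet in 3. Open state 4: 2b->4.
abaa: 3a undefined. 3a->0: ok.
abba: 4a undefined. 4a->0: no, abaa/abba meet in 0. 4a->1: no, a/abba meet in 1. 4a->2: no, babab/aab meet in 4. 4a->3: no, aaa/abba meet in 3. 4a->4: ok.
baab: 3b undefined. 3b->0: ok.
babb: 4b undefined. 4b->0: no, babbaa/aa meet in 2. 4b->1: ok.
All examples now run through 5 states with every (state, symbol) defined. Accept strings end in {0,1,3}, Reject strings end in {2,4}; accept={0,1,3}.

states=5 start=0 accept={0,1,3} delta: 0a->1 0b->1 1a->2 1b->2 2a->3 2b->4 3a->0 3b->0 4a->4 4b->1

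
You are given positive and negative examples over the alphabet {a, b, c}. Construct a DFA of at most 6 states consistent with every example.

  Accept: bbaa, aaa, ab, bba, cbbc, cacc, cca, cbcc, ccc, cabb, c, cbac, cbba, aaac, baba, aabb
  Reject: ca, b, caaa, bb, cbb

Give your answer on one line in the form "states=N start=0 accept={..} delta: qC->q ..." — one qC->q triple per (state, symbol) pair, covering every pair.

states=4 start=0 accept={1,2} delta: 0a->1 0b->0 0c->2 1a->1 1b->1 1c->1 2a->3 2b->0 2c->1 3a->2 3b->1 3c->0

Fold the examples into a partial DFA from state 0: repeatedly fix the first undefined (state, symbol) met by the shortest-then-alphabetical prefix, trying targets in increasing order and rejecting any under which an Accept and a Reject string meet in one state with the same remainder; add a state when all current targets are rejected. Accepting states are where Accept strings end.
a: 0a undefined. 0a->0: no, ab/b meet in 0 with "b" left. Open state 1: 0a->1.
b: 0b undefined. 0b->0: ok.
c: 0c undefined. 0c->0: no, aaa/caaa meet in 1 with "aa" left. 0c->1: no, bbaa/ca meet in 1 with "a" left. Open state 2: 0c->2.
aa: 1a undefined. 1a->0: no, bbaa/b meet in 0. 1a->1: ok.
ab: 1b undefined. 1b->0: no, ab/b meet in 0. 1b->1: ok.
ca: 2a undefined. 2a->0: no, bbaa/caaa meet in 1. 2a->1: no, bbaa/ca meet in 1. 2a->2: no, cabb/cbb meet in 2 with "bb" left. Open state 3: 2a->3.
cb: 2b undefined. 2b->0: ok.
cc: 2c undefined. 2c->0: no, cbcc/b meet in 0. 2c->1: ok.
caa: 3a undefined. 3a->0: no, bbaa/caaa meet in 1. 3a->1: no, bbaa/caaa meet in 1. 3a->2: ok.
cab: 3b undefined. 3b->0: no, cabb/b meet in 0. 3b->1: ok.
cac: 3c undefined. 3c->0: ok.
ccc: 1c undefined. 1c->0: no, ccc/b meet in 0. 1c->1: ok.
All examples now run through 4 states with every (state, symbol) defined. Accept strings end in {1,2}, Reject strings end in {0,3}; accept={1,2}.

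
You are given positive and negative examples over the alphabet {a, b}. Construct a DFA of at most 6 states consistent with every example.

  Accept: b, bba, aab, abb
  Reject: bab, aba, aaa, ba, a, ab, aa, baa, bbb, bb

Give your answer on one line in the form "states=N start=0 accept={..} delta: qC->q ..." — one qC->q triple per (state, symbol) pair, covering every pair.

State merging on the prefix tree: take the shortest (then alphabetical) example prefix whose next move is undefined and point that move at state 0, else 1, else 2, ...; a target is out if some Accept/Reject pair would then sit in one state with the same input left (inseparable). If every existing state is out, open a new one.
a: 0a undefined. 0a->0: no, b/ab meet in 0 with "b" left. Open state 1: 0a->1.
b: 0b undefined. 0b->0: no, b/bbb meet in 0. 0b->1: no, b/a meet in 1. Open state 2: 0b->2.
aa: 1a undefined. 1a->0: ok.
ab: 1b undefined. 1b->0: ok.
ba: 2a undefined. 2a->0: no, b/bab meet in 2. 2a->1: ok.
bb: 2b undefined. 2b->0: no, b/bbb meet in 2. 2b->1: no, bba/bab meet in 0. 2b->2: no, b/bbb meet in 2. Open state 3: 2b->3.
bba: 3a undefined. 3a->0: no, bba/bab meet in 0. 3a->1: no, bba/aba meet in 1. 3a->2: ok.
bbb: 3b undefined. 3b->0: ok.
All examples now run through 4 states with every (state, symbol) defined. Accept strings end in {2}, Reject strings end in {0,1,3}; accept={2}.

states=4 start=0 accept={2} delta: 0a->1 0b->2 1a->0 1b->0 2a->1 2b->3 3a->2 3b->0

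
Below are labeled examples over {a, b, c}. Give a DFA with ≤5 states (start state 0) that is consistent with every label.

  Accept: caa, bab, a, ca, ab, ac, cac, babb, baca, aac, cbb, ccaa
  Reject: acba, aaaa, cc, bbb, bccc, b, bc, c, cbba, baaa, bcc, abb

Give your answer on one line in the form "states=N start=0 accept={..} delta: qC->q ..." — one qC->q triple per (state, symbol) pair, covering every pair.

states=5 start=0 accept={1,3} delta: 0a->1 0b->2 0c->0 1a->3 1b->3 1c->1 2a->4 2b->3 2c->0 3a->2 3b->0 3c->1 4a->2 4b->1 4c->0

Fold the examples into a partial DFA from state 0: repeatedly fix the first undefined (state, symbol) met by the shortest-then-alphabetical prefix, trying targets in increasing order and rejecting any under which an Accept and a Reject string meet in one state with the same remainder; add a state when all current targets are rejected. Accepting states are where Accept strings end.
a: 0a undefined. 0a->0: no, a/aaaa meet in 0. Open state 1: 0a->1.
b: 0b undefined. 0b->0: no, babb/abb meet in 1 with "bb" left. 0b->1: no, a/b meet in 1. Open state 2: 0b->2.
c: 0c undefined. 0c->0: ok.
aa: 1a undefined. 1a->0: no, caa/aaaa meet in 0. 1a->1: no, caa/aaaa meet in 1. 1a->2: no, caa/b meet in 2. Open state 3: 1a->3.
ab: 1b undefined. 1b->0: no, ab/cc meet in 0. 1b->1: no, a/abb meet in 1. 1b->2: no, ab/b meet in 2. 1b->3: ok.
ac: 1c undefined. 1c->0: no, ac/cc meet in 0. 1c->1: ok.
ba: 2a undefined. 2a->0: no, caa/baaa meet in 3. 2a->1: no, babb/abb meet in 3 with "b" left. 2a->2: no, babb/bbb meet in 2 with "bb" left. 2a->3: no, bab/abb meet in 3 with "b" left. Open state 4: 2a->4.
bb: 2b undefined. 2b->0: no, a/cbba meet in 1. 2b->1: no, caa/bbb meet in 3. 2b->2: no, cbb/bbb meet in 2. 2b->3: ok.
bc: 2c undefined. 2c->0: ok.
aaa: 3a undefined. 3a->0: no, a/aaaa meet in 1. 3a->1: no, caa/aaaa meet in 3. 3a->2: ok.
aac: 3c undefined. 3c->0: no, aac/cc meet in 0. 3c->1: ok.
abb: 3b undefined. 3b->0: ok.
baa: 4a undefined. 4a->0: no, a/baaa meet in 1. 4a->1: no, caa/baaa meet in 3. 4a->2: ok.
bab: 4b undefined. 4b->0: no, bab/cc meet in 0. 4b->1: ok.
bac: 4c undefined. 4c->0: ok.
All examples now run through 5 states with every (state, symbol) defined. Accept strings end in {1,3}, Reject strings end in {0,2,4}; accept={1,3}.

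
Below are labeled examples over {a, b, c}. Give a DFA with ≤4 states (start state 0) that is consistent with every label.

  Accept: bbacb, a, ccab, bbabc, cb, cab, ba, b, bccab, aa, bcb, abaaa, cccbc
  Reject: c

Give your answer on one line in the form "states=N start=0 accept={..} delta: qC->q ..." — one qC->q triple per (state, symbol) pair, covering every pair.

Fold the examples into a partial DFA from state 0: repeatedly fix the first undefined (state, symbol) met by the shortest-then-alphabetical prefix, trying targets in increasing order and rejecting any under which an Accept and a Reject string meet in one state with the same remainder; add a state when all current targets are rejected. Accepting states are where Accept strings end.
a: 0a undefined. 0a->0: ok.
b: 0b undefined. 0b->0: no, bbabc/c meet in 0 with "c" left. Open state 1: 0b->1.
c: 0c undefined. 0c->0: no, a/c meet in 0. 0c->1: no, b/c meet in 1. Open state 2: 0c->2.
ba: 1a undefined. 1a->0: ok.
bb: 1b undefined. 1b->0: ok.
bc: 1c undefined. 1c->0: ok.
ca: 2a undefined. 2a->0: ok.
cb: 2b undefined. 2b->0: ok.
cc: 2c undefined. 2c->0: no, cccbc/c meet in 2. 2c->1: ok.
All examples now run through 3 states with every (state, symbol) defined. Accept strings end in {0,1}, Reject strings end in {2}; accept={0,1}.

states=3 start=0 accept={0,1} delta: 0a->0 0b->1 0c->2 1a->0 1b->0 1c->0 2a->0 2b->0 2c->1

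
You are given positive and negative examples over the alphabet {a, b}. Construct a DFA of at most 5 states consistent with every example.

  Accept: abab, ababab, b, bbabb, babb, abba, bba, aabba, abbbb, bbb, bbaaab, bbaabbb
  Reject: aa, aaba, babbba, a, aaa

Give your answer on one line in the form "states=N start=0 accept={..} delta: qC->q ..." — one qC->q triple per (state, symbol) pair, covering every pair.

states=3 start=0 accept={1,2} delta: 0a->0 0b->1 1a->0 1b->2 2a->1 2b->1

Grow the machine one transition at a time. Run the examples from 0; the earliest place one falls off (shortest prefix, ties alphabetical) gets sent to the lowest-numbered state that keeps every Accept/Reject pair distinguishable — a pair clashes when both reach the same state with identical unread suffix — and to a fresh state only if none does.
a: 0a undefined. 0a->0: ok.
b: 0b undefined. 0b->0: no, abab/aa meet in 0. Open state 1: 0b->1.
ba: 1a undefined. 1a->0: ok.
bb: 1b undefined. 1b->0: no, bbabb/aa meet in 0. 1b->1: no, abba/aa meet in 0. Open state 2: 1b->2.
bba: 2a undefined. 2a->0: no, abba/aa meet in 0. 2a->1: ok.
bbb: 2b undefined. 2b->0: no, bbabb/aa meet in 0. 2b->1: ok.
All examples now run through 3 states with every (state, symbol) defined. Accept strings end in {1,2}, Reject strings end in {0}; accept={1,2}.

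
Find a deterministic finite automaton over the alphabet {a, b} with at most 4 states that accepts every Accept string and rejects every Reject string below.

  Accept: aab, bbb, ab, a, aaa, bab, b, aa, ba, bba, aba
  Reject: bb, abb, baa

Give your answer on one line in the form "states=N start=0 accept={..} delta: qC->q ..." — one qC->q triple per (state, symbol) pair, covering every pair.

states=4 start=0 accept={0,1,2} delta: 0a->0 0b->1 1a->2 1b->3 2a->3 2b->0 3a->0 3b->0

Fold the examples into a partial DFA from state 0: repeatedly fix the first undefined (state, symbol) met by the shortest-then-alphabetical prefix, trying targets in increasing order and rejecting any under which an Accept and a Reject string meet in one state with the same remainder; add a state when all current targets are rejected. Accepting states are where Accept strings end.
a: 0a undefined. 0a->0: ok.
b: 0b undefined. 0b->0: no, aab/bb meet in 0. Open state 1: 0b->1.
ba: 1a undefined. 1a->0: no, a/baa meet in 0. 1a->1: no, aab/baa meet in 1. Open state 2: 1a->2.
bb: 1b undefined. 1b->0: no, a/bb meet in 0. 1b->1: no, aab/bb meet in 1. 1b->2: no, ba/bb meet in 2. Open state 3: 1b->3.
baa: 2a undefined. 2a->0: no, a/baa meet in 0. 2a->1: no, aab/baa meet in 1. 2a->2: no, ba/baa meet in 2. 2a->3: ok.
bab: 2b undefined. 2b->0: ok.
bba: 3a undefined. 3a->0: ok.
bbb: 3b undefined. 3b->0: ok.
All examples now run through 4 states with every (state, symbol) defined. Accept strings end in {0,1,2}, Reject strings end in {3}; accept={0,1,2}.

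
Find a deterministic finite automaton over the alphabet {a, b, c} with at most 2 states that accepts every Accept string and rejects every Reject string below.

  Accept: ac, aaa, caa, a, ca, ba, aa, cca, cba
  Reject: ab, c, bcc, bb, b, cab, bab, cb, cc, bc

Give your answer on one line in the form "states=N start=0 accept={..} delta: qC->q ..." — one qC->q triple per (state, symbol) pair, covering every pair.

states=2 start=0 accept={1} delta: 0a->1 0b->0 0c->0 1a->1 1b->0 1c->1

Grow the machine one transition at a time. Run the examples from 0; the earliest place one falls off (shortest prefix, ties alphabetical) gets sent to the lowest-numbered state that keeps every Accept/Reject pair distinguishable — a pair clashes when both reach the same state with identical unread suffix — and to a fresh state only if none does.
a: 0a undefined. 0a->0: no, ac/c meet in 0 with "c" left. Open state 1: 0a->1.
b: 0b undefined. 0b->0: ok.
c: 0c undefined. 0c->0: ok.
aa: 1a undefined. 1a->0: no, caa/c meet in 0. 1a->1: ok.
ab: 1b undefined. 1b->0: ok.
ac: 1c undefined. 1c->0: no, ac/ab meet in 0. 1c->1: ok.
All examples now run through 2 states with every (state, symbol) defined. Accept strings end in {1}, Reject strings end in {0}; accept={1}.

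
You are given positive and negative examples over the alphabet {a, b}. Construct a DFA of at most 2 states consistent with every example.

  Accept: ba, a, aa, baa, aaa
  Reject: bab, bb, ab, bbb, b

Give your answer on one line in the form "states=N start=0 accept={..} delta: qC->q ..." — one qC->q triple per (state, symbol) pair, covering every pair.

State merging on the prefix tree: take the shortest (then alphabetical) example prefix whose next move is undefined and point that move at state 0, else 1, else 2, ...; a target is out if some Accept/Reject pair would then sit in one state with the same input left (inseparable). If every existing state is out, open a new one.
a: 0a undefined. 0a->0: ok.
b: 0b undefined. 0b->0: no, ba/bab meet in 0. Open state 1: 0b->1.
ba: 1a undefined. 1a->0: ok.
bb: 1b undefined. 1b->0: no, ba/bb meet in 0. 1b->1: ok.
All examples now run through 2 states with every (state, symbol) defined. Accept strings end in {0}, Reject strings end in {1}; accept={0}.

states=2 start=0 accept={0} delta: 0a->0 0b->1 1a->0 1b->1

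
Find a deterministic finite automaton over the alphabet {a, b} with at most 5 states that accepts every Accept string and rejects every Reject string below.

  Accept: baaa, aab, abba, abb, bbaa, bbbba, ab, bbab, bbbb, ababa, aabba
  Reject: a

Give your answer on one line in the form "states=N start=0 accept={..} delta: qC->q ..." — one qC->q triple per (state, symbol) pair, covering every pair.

states=2 start=0 accept={1} delta: 0a->0 0b->1 1a->1 1b->1

State merging on the prefix tree: take the shortest (then alphabetical) example prefix whose next move is undefined and point that move at state 0, else 1, else 2, ...; a target is out if some Accept/Reject pair would then sit in one state with the same input left (inseparable). If every existing state is out, open a new one.
a: 0a undefined. 0a->0: ok.
b: 0b undefined. 0b->0: no, baaa/a meet in 0. Open state 1: 0b->1.
ba: 1a undefined. 1a->0: no, baaa/a meet in 0. 1a->1: ok.
bb: 1b undefined. 1b->0: no, abba/a meet in 0. 1b->1: ok.
All examples now run through 2 states with every (state, symbol) defined. Accept strings end in {1}, Reject strings end in {0}; accept={1}.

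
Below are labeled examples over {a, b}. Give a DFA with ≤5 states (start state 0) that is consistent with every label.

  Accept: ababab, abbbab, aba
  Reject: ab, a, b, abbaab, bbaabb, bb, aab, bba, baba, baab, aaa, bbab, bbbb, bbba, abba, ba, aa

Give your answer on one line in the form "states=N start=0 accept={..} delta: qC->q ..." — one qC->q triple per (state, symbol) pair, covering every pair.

Grow the machine one transition at a time. Run the examples from 0; the earliest place one falls off (shortest prefix, ties alphabetical) gets sent to the lowest-numbered state that keeps every Accept/Reject pair distinguishable — a pair clashes when both reach the same state with identical unread suffix — and to a fresh state only if none does.
a: 0a undefined. 0a->0: no, aba/ba meet in 0 with "ba" left. Open state 1: 0a->1.
b: 0b undefined. 0b->0: no, aba/baba meet in 1 with "ba" left. 0b->1: no, aba/bba meet in 1 with "ba" left. Open state 2: 0b->2.
aa: 1a undefined. 1a->0: ok.
ab: 1b undefined. 1b->0: no, ababab/ab meet in 0. 1b->1: no, abbbab/b meet in 2. 1b->2: no, aba/ba meet in 2 with "a" left. Open state 3: 1b->3.
ba: 2a undefined. 2a->0: ok.
bb: 2b undefined. 2b->0: ok.
aba: 3a undefined. 3a->0: no, ababab/b meet in 2. 3a->1: no, ababab/ab meet in 3. 3a->2: no, ababab/ab meet in 3. 3a->3: no, aba/ab meet in 3. Open state 4: 3a->4.
abb: 3b undefined. 3b->0: no, abbbab/b meet in 2. 3b->1: ok.
abab: 4b undefined. 4b->0: no, ababab/ab meet in 3. 4b->1: no, ababab/b meet in 2. 4b->2: no, ababab/b meet in 2. 4b->3: no, ababab/ab meet in 3. 4b->4: ok.
ababa: 4a undefined. 4a->0: no, ababab/b meet in 2. 4a->1: no, ababab/ab meet in 3. 4a->2: no, ababab/bbaabb meet in 0. 4a->3: no, ababab/a meet in 1. 4a->4: ok.
All examples now run through 5 states with every (state, symbol) defined. Accept strings end in {4}, Reject strings end in {0,1,2,3}; accept={4}.

states=5 start=0 accept={4} delta: 0a->1 0b->2 1a->0 1b->3 2a->0 2b->0 3a->4 3b->1 4a->4 4b->4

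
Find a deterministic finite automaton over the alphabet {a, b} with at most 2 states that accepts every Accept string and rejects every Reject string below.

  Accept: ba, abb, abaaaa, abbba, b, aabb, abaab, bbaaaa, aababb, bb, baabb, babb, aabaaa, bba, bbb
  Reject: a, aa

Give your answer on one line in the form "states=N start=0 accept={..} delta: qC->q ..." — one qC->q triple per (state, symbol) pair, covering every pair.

states=2 start=0 accept={1} delta: 0a->0 0b->1 1a->1 1b->1

State merging on the prefix tree: take the shortest (then alphabetical) example prefix whose next move is undefined and point that move at state 0, else 1, else 2, ...; a target is out if some Accept/Reject pair would then sit in one state with the same input left (inseparable). If every existing state is out, open a new one.
a: 0a undefined. 0a->0: ok.
b: 0b undefined. 0b->0: no, ba/a meet in 0. Open state 1: 0b->1.
ba: 1a undefined. 1a->0: no, ba/a meet in 0. 1a->1: ok.
bb: 1b undefined. 1b->0: no, abb/a meet in 0. 1b->1: ok.
All examples now run through 2 states with every (state, symbol) defined. Accept strings end in {1}, Reject strings end in {0}; accept={1}.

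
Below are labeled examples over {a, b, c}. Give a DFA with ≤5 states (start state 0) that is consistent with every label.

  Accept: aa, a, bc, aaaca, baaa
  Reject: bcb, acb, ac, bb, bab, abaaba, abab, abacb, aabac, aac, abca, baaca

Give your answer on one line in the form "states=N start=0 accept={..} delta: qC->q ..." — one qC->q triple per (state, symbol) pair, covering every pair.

State merging on the prefix tree: take the shortest (then alphabetical) example prefix whose next move is undefined and point that move at state 0, else 1, else 2, ...; a target is out if some Accept/Reject pair would then sit in one state with the same input left (inseparable). If every existing state is out, open a new one.
a: 0a undefined. 0a->0: ok.
b: 0b undefined. 0b->0: no, aa/bb meet in 0. Open state 1: 0b->1.
ac: 0c undefined. 0c->0: no, aa/ac meet in 0. 0c->1: ok.
ba: 1a undefined. 1a->0: no, aa/abaaba meet in 0. 1a->1: no, bc/aabac meet in 1 with "c" left. Open state 2: 1a->2.
bb: 1b undefined. 1b->0: no, aa/acb meet in 0. 1b->1: ok.
bc: 1c undefined. 1c->0: no, aa/abca meet in 0. 1c->1: no, bc/bcb meet in 1. 1c->2: ok.
baa: 2a undefined. 2a->0: no, aa/abca meet in 0. 2a->1: no, bc/abaaba meet in 2. 2a->2: no, bc/abca meet in 2. Open state 3: 2a->3.
bab: 2b undefined. 2b->0: no, aa/bcb meet in 0. 2b->1: ok.
abac: 2c undefined. 2c->0: no, aa/aabac meet in 0. 2c->1: ok.
baaa: 3a undefined. 3a->0: ok.
baac: 3c undefined. 3c->0: no, aa/baaca meet in 0. 3c->1: no, bc/baaca meet in 2. 3c->2: ok.
abaab: 3b undefined. 3b->0: no, aa/abaaba meet in 0. 3b->1: no, bc/abaaba meet in 2. 3b->2: ok.
All examples now run through 4 states with every (state, symbol) defined. Accept strings end in {0,2}, Reject strings end in {1,3}; accept={0,2}.

states=4 start=0 accept={0,2} delta: 0a->0 0b->1 0c->1 1a->2 1b->1 1c->2 2a->3 2b->1 2c->1 3a->0 3b->2 3c->2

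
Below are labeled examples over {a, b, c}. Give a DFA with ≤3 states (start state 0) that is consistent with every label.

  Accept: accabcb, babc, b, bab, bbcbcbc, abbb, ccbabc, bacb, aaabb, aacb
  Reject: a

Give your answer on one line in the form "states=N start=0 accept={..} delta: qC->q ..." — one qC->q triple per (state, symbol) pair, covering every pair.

Grow the machine one transition at a time. Run the examples from 0; the earliest place one falls off (shortest prefix, ties alphabetical) gets sent to the lowest-numbered state that keeps every Accept/Reject pair distinguishable — a pair clashes when both reach the same state with identical unread suffix — and to a fresh state only if none does.
a: 0a undefined. 0a->0: ok.
b: 0b undefined. 0b->0: no, b/a meet in 0. Open state 1: 0b->1.
c: 0c undefined. 0c->0: ok.
ba: 1a undefined. 1a->0: ok.
bb: 1b undefined. 1b->0: no, aaabb/a meet in 0. 1b->1: ok.
bbc: 1c undefined. 1c->0: no, babc/a meet in 0. 1c->1: ok.
All examples now run through 2 states with every (state, symbol) defined. Accept strings end in {1}, Reject strings end in {0}; accept={1}.

states=2 start=0 accept={1} delta: 0a->0 0b->1 0c->0 1a->0 1b->1 1c->1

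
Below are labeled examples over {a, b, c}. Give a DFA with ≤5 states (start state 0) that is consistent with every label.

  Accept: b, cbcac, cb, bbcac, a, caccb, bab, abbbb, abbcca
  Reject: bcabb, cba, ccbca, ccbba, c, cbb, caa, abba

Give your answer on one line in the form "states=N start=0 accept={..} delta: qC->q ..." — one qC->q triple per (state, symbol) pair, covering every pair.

State merging on the prefix tree: take the shortest (then alphabetical) example prefix whose next move is undefined and point that move at state 0, else 1, else 2, ...; a target is out if some Accept/Reject pair would then sit in one state with the same input left (inseparable). If every existing state is out, open a new one.
a: 0a undefined. 0a->0: ok.
b: 0b undefined. 0b->0: no, b/abba meet in 0. Open state 1: 0b->1.
c: 0c undefined. 0c->0: no, a/c meet in 0. 0c->1: no, b/c meet in 1. Open state 2: 0c->2.
ba: 1a undefined. 1a->0: ok.
bb: 1b undefined. 1b->0: no, a/abba meet in 0. 1b->1: no, a/abba meet in 0. 1b->2: no, abbbb/cbb meet in 2 with "bb" left. Open state 3: 1b->3.
bc: 1c undefined. 1c->0: ok.
ca: 2a undefined. 2a->0: no, a/caa meet in 0. 2a->1: no, a/caa meet in 0. 2a->2: ok.
cb: 2b undefined. 2b->0: no, b/cbb meet in 1. 2b->1: no, cbcac/c meet in 2. 2b->2: no, cb/cba meet in 2. 2b->3: no, cb/bcabb meet in 3. Open state 4: 2b->4.
cc: 2c undefined. 2c->0: no, a/ccbca meet in 0. 2c->1: ok.
bbc: 3c undefined. 3c->0: no, bbcac/c meet in 2. 3c->1: no, bbcac/c meet in 2. 3c->2: ok.
cba: 4a undefined. 4a->0: no, a/cba meet in 0. 4a->1: no, b/cba meet in 1. 4a->2: ok.
cbb: 4b undefined. 4b->0: no, a/cbb meet in 0. 4b->1: no, b/cbb meet in 1. 4b->2: ok.
cbc: 4c undefined. 4c->0: no, cbcac/cba meet in 2. 4c->1: no, cbcac/cba meet in 2. 4c->2: ok.
abba: 3a undefined. 3a->0: no, a/abba meet in 0. 3a->1: no, b/abba meet in 1. 3a->2: ok.
abbb: 3b undefined. 3b->0: no, a/ccbba meet in 0. 3b->1: no, a/ccbba meet in 0. 3b->2: ok.
All examples now run through 5 states with every (state, symbol) defined. Accept strings end in {0,1,4}, Reject strings end in {2,3}; accept={0,1,4}.

states=5 start=0 accept={0,1,4} delta: 0a->0 0b->1 0c->2 1a->0 1b->3 1c->0 2a->2 2b->4 2c->1 3a->2 3b->2 3c->2 4a->2 4b->2 4c->2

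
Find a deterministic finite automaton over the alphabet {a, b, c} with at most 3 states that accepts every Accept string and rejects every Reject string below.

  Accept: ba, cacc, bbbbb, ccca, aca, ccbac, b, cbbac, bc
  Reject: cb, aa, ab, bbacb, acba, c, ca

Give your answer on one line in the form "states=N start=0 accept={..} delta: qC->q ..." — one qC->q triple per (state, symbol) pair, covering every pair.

states=3 start=0 accept={2} delta: 0a->1 0b->2 0c->1 1a->0 1b->0 1c->2 2a->2 2b->0 2c->2

Fold the examples into a partial DFA from state 0: repeatedly fix the first undefined (state, symbol) met by the shortest-then-alphabetical prefix, trying targets in increasing order and rejecting any under which an Accept and a Reject string meet in one state with the same remainder; add a state when all current targets are rejected. Accepting states are where Accept strings end.
a: 0a undefined. 0a->0: no, aca/ca meet in 0 with "ca" left. Open state 1: 0a->1.
b: 0b undefined. 0b->0: no, bc/c meet in 0 with "c" left. 0b->1: no, ba/aa meet in 1 with "a" left. Open state 2: 0b->2.
c: 0c undefined. 0c->0: no, ccca/ca meet in 1. 0c->1: ok.
aa: 1a undefined. 1a->0: ok.
ab: 1b undefined. 1b->0: ok.
ac: 1c undefined. 1c->0: no, ba/acba meet in 2 with "a" left. 1c->1: no, cacc/acba meet in 1. 1c->2: ok.
ba: 2a undefined. 2a->0: no, ba/cb meet in 0. 2a->1: no, ba/c meet in 1. 2a->2: ok.
bb: 2b undefined. 2b->0: ok.
bc: 2c undefined. 2c->0: no, ccca/acba meet in 1. 2c->1: no, ccca/cb meet in 0. 2c->2: ok.
All examples now run through 3 states with every (state, symbol) defined. Accept strings end in {2}, Reject strings end in {0,1}; accept={2}.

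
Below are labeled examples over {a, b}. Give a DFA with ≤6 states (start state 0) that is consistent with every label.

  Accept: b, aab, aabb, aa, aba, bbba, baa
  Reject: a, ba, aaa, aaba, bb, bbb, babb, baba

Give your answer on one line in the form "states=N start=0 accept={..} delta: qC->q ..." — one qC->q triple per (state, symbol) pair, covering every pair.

states=5 start=0 accept={2,3} delta: 0a->1 0b->2 1a->3 1b->1 2a->4 2b->1 3a->0 3b->3 4a->2 4b->2

Fold the examples into a partial DFA from state 0: repeatedly fix the first undefined (state, symbol) met by the shortest-then-alphabetical prefix, trying targets in increasing order and rejecting any under which an Accept and a Reject string meet in one state with the same remainder; add a state when all current targets are rejected. Accepting states are where Accept strings end.
a: 0a undefined. 0a->0: no, aabb/bb meet in 0 with "bb" left. Open state 1: 0a->1.
b: 0b undefined. 0b->0: no, b/bb meet in 0. 0b->1: no, b/a meet in 1. Open state 2: 0b->2.
aa: 1a undefined. 1a->0: no, aabb/bb meet in 2 with "b" left. 1a->1: no, aa/a meet in 1. 1a->2: no, aab/bb meet in 2 with "b" left. Open state 3: 1a->3.
ab: 1b undefined. 1b->0: no, aba/a meet in 1. 1b->1: ok.
ba: 2a undefined. 2a->0: no, baa/a meet in 1. 2a->1: no, aa/baba meet in 3. 2a->2: no, b/ba meet in 2. 2a->3: no, aabb/babb meet in 3 with "bb" left. Open state 4: 2a->4.
bb: 2b undefined. 2b->0: no, b/bbb meet in 2. 2b->1: ok.
aaa: 3a undefined. 3a->0: ok.
aab: 3b undefined. 3b->0: no, aab/aaa meet in 0. 3b->1: no, aab/a meet in 1. 3b->2: no, aabb/a meet in 1. 3b->3: ok.
baa: 4a undefined. 4a->0: no, baa/aaa meet in 0. 4a->1: no, baa/a meet in 1. 4a->2: ok.
bab: 4b undefined. 4b->0: no, b/babb meet in 2. 4b->1: no, aab/baba meet in 3. 4b->2: ok.
All examples now run through 5 states with every (state, symbol) defined. Accept strings end in {2,3}, Reject strings end in {0,1,4}; accept={2,3}.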